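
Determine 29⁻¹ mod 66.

66 = 2×29 + 8
29 = 3×8 + 5
8 = 1×5 + 3
5 = 1×3 + 2
3 = 1×2 + 1
2 = 2×1 + 0
gcd(29, 66) = 1, so the inverse exists.
Back-substitute for 1:
1 = 1×3 − 1×2
  = −1×5 + 2×3
  = 2×8 − 3×5
  = −3×29 + 11×8
  = 11×66 − 25×29
So 29⁻¹ ≡ −25 ≡ 41 (mod 66).

41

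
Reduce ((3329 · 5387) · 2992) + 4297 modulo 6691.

6058

3329 · 5387 = 17933323 ≡ 1443 (mod 6691)
1443 · 2992 = 4317456 ≡ 1761 (mod 6691)
1761 + 4297 = 6058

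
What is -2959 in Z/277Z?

-2959 = -11×277 + 88, so -2959 ≡ 88 (mod 277).

88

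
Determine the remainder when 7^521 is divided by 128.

By square-and-multiply:
521 in binary is 1000001001, i.e. 521 = 512 + 8 + 1.
7^1 ≡ 7 (mod 128)
7^2 ≡ 7^2 = 49 (mod 128)
7^4 ≡ 49^2 = 2401 ≡ 97 (mod 128)
7^8 ≡ 97^2 = 9409 ≡ 65 (mod 128)
7^16 ≡ 65^2 = 4225 ≡ 1 (mod 128)
7^32 ≡ 1^2 = 1 (mod 128)
7^64 ≡ 1^2 = 1 (mod 128)
7^128 ≡ 1^2 = 1 (mod 128)
7^256 ≡ 1^2 = 1 (mod 128)
7^512 ≡ 1^2 = 1 (mod 128)
7^521 = 7^512 * 7^8 * 7^1 ≡ 1 * 65 * 7 (mod 128).
Accumulate the product:
1 * 65 = 65
65 * 7 = 455 ≡ 71

71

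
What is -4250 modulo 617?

69

-4250 = -7×617 + 69, so -4250 ≡ 69 (mod 617).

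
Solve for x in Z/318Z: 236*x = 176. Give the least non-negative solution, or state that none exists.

25

gcd(236, 318) = 2, and 2 | 176, so solutions exist.
Divide through by 2: 118*x = 88 (mod 159).
118⁻¹ ≡ 31 (mod 159).
x ≡ 31*88 ≡ 25 (mod 159).
The smallest non-negative solution is x = 25.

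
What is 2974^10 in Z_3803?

473

Compute successive squares:
10 in binary is 1010, i.e. 10 = 8 + 2.
2974^1 ≡ 2974 (mod 3803)
2974^2 ≡ 2974^2 = 8844676 ≡ 2701 (mod 3803)
2974^4 ≡ 2701^2 = 7295401 ≡ 1247 (mod 3803)
2974^8 ≡ 1247^2 = 1555009 ≡ 3385 (mod 3803)
2974^10 = 2974^8 × 2974^2 ≡ 3385 × 2701 (mod 3803).
3385 × 2701 = 9142885 ≡ 473 (mod 3803).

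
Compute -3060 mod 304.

284

-3060 = -11*304 + 284, so -3060 ≡ 284 (mod 304).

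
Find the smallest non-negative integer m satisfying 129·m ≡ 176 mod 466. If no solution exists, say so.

70

gcd(129, 466) = 1, so a unique solution mod 466 exists.
129⁻¹ ≡ 289 (mod 466).
m ≡ 289·176 ≡ 70 (mod 466).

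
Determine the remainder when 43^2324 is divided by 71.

57

By square-and-multiply:
43^1 ≡ 43 (mod 71)
43^2 ≡ 43^2 = 1849 ≡ 3 (mod 71)
43^4 ≡ 3^2 = 9 (mod 71)
43^8 ≡ 9^2 = 81 ≡ 10 (mod 71)
43^16 ≡ 10^2 = 100 ≡ 29 (mod 71)
43^32 ≡ 29^2 = 841 ≡ 60 (mod 71)
43^64 ≡ 60^2 = 3600 ≡ 50 (mod 71)
43^128 ≡ 50^2 = 2500 ≡ 15 (mod 71)
43^256 ≡ 15^2 = 225 ≡ 12 (mod 71)
43^512 ≡ 12^2 = 144 ≡ 2 (mod 71)
43^1024 ≡ 2^2 = 4 (mod 71)
43^2048 ≡ 4^2 = 16 (mod 71)
43^2324 = 43^2048 × 43^256 × 43^16 × 43^4 ≡ 16 × 12 × 29 × 9 (mod 71).
Accumulate the product:
16 × 12 = 192 ≡ 50
50 × 29 = 1450 ≡ 30
30 × 9 = 270 ≡ 57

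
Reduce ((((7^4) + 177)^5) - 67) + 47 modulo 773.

(7)^4 ≡ 82 (mod 773)
82 + 177 = 259
(259)^5 ≡ 141 (mod 773)
141 - 67 = 74
74 + 47 = 121

121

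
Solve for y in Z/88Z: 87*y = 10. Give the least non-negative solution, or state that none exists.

gcd(87, 88) = 1, so a unique solution mod 88 exists.
87⁻¹ ≡ 87 (mod 88).
y ≡ 87*10 ≡ 78 (mod 88).

78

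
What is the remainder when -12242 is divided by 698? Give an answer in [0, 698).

322

-12242 = -18*698 + 322, so -12242 ≡ 322 (mod 698).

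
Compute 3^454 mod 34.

15

By square-and-multiply:
454 in binary is 111000110, i.e. 454 = 256 + 128 + 64 + 4 + 2.
3^1 ≡ 3 (mod 34)
3^2 ≡ 3^2 = 9 (mod 34)
3^4 ≡ 9^2 = 81 ≡ 13 (mod 34)
3^8 ≡ 13^2 = 169 ≡ 33 (mod 34)
3^16 ≡ 33^2 = 1089 ≡ 1 (mod 34)
3^32 ≡ 1^2 = 1 (mod 34)
3^64 ≡ 1^2 = 1 (mod 34)
3^128 ≡ 1^2 = 1 (mod 34)
3^256 ≡ 1^2 = 1 (mod 34)
3^454 = 3^256 * 3^128 * 3^64 * 3^4 * 3^2 ≡ 1 * 1 * 1 * 13 * 9 (mod 34).
Accumulate the product:
1 * 1 = 1
1 * 1 = 1
1 * 13 = 13
13 * 9 = 117 ≡ 15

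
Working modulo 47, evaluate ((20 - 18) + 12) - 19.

20 - 18 = 2
2 + 12 = 14
14 - 19 = -5 ≡ 42 (mod 47)

42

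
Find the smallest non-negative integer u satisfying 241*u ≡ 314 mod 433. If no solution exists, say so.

gcd(241, 433) = 1, so a unique solution mod 433 exists.
241⁻¹ ≡ 327 (mod 433).
u ≡ 327*314 ≡ 57 (mod 433).

57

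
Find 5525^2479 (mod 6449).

By square-and-multiply:
5525^1 ≡ 5525 (mod 6449)
5525^2 ≡ 5525^2 = 30525625 ≡ 2508 (mod 6449)
5525^4 ≡ 2508^2 = 6290064 ≡ 2289 (mod 6449)
5525^8 ≡ 2289^2 = 5239521 ≡ 2933 (mod 6449)
5525^16 ≡ 2933^2 = 8602489 ≡ 5972 (mod 6449)
5525^32 ≡ 5972^2 = 35664784 ≡ 1814 (mod 6449)
5525^64 ≡ 1814^2 = 3290596 ≡ 1606 (mod 6449)
5525^128 ≡ 1606^2 = 2579236 ≡ 6085 (mod 6449)
5525^256 ≡ 6085^2 = 37027225 ≡ 3516 (mod 6449)
5525^512 ≡ 3516^2 = 12362256 ≡ 5972 (mod 6449)
5525^1024 ≡ 5972^2 = 35664784 ≡ 1814 (mod 6449)
5525^2048 ≡ 1814^2 = 3290596 ≡ 1606 (mod 6449)
5525^2479 = 5525^2048 × 5525^256 × 5525^128 × 5525^32 × 5525^8 × 5525^4 × 5525^2 × 5525^1 ≡ 1606 × 3516 × 6085 × 1814 × 2933 × 2289 × 2508 × 5525 (mod 6449).
Accumulate the product:
1606 × 3516 = 5646696 ≡ 3821
3821 × 6085 = 23250785 ≡ 2140
2140 × 1814 = 3881960 ≡ 6111
6111 × 2933 = 17923563 ≡ 1792
1792 × 2289 = 4101888 ≡ 324
324 × 2508 = 812592 ≡ 18
18 × 5525 = 99450 ≡ 2715

2715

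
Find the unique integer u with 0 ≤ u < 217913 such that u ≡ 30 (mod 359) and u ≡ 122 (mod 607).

10441

359⁻¹ mod 607: 359*350 ≡ 1 (mod 607), so 359⁻¹ ≡ 350.
u = 30 + 359*((122 − 30)*350 mod 607) = 30 + 359*29 = 10441.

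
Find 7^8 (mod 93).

10

Compute successive squares:
7^1 ≡ 7 (mod 93)
7^2 ≡ 7^2 = 49 (mod 93)
7^4 ≡ 49^2 = 2401 ≡ 76 (mod 93)
7^8 ≡ 76^2 = 5776 ≡ 10 (mod 93)
So 7^8 ≡ 10 (mod 93).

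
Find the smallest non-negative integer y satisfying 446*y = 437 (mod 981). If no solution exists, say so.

gcd(446, 981) = 1, so a unique solution mod 981 exists.
446⁻¹ ≡ 11 (mod 981).
y ≡ 11*437 ≡ 883 (mod 981).

883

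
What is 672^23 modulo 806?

172

Using repeated squaring:
23 in binary is 10111, i.e. 23 = 16 + 4 + 2 + 1.
672^1 ≡ 672 (mod 806)
672^2 ≡ 672^2 = 451584 ≡ 224 (mod 806)
672^4 ≡ 224^2 = 50176 ≡ 204 (mod 806)
672^8 ≡ 204^2 = 41616 ≡ 510 (mod 806)
672^16 ≡ 510^2 = 260100 ≡ 568 (mod 806)
672^23 = 672^16 · 672^4 · 672^2 · 672^1 ≡ 568 · 204 · 224 · 672 (mod 806).
Accumulate the product:
568 · 204 = 115872 ≡ 614
614 · 224 = 137536 ≡ 516
516 · 672 = 346752 ≡ 172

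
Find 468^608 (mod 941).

724

468^1 ≡ 468 (mod 941)
468^2 ≡ 468^2 = 219024 ≡ 712 (mod 941)
468^4 ≡ 712^2 = 506944 ≡ 686 (mod 941)
468^8 ≡ 686^2 = 470596 ≡ 96 (mod 941)
468^16 ≡ 96^2 = 9216 ≡ 747 (mod 941)
468^32 ≡ 747^2 = 558009 ≡ 937 (mod 941)
468^64 ≡ 937^2 = 877969 ≡ 16 (mod 941)
468^128 ≡ 16^2 = 256 (mod 941)
468^256 ≡ 256^2 = 65536 ≡ 607 (mod 941)
468^512 ≡ 607^2 = 368449 ≡ 518 (mod 941)
468^608 = 468^512 × 468^64 × 468^32 ≡ 518 × 16 × 937 (mod 941).
Accumulate the product:
518 × 16 = 8288 ≡ 760
760 × 937 = 712120 ≡ 724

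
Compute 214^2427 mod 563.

Compute successive squares:
2427 in binary is 100101111011, i.e. 2427 = 2048 + 256 + 64 + 32 + 16 + 8 + 2 + 1.
214^1 ≡ 214 (mod 563)
214^2 ≡ 214^2 = 45796 ≡ 193 (mod 563)
214^4 ≡ 193^2 = 37249 ≡ 91 (mod 563)
214^8 ≡ 91^2 = 8281 ≡ 399 (mod 563)
214^16 ≡ 399^2 = 159201 ≡ 435 (mod 563)
214^32 ≡ 435^2 = 189225 ≡ 57 (mod 563)
214^64 ≡ 57^2 = 3249 ≡ 434 (mod 563)
214^128 ≡ 434^2 = 188356 ≡ 314 (mod 563)
214^256 ≡ 314^2 = 98596 ≡ 71 (mod 563)
214^512 ≡ 71^2 = 5041 ≡ 537 (mod 563)
214^1024 ≡ 537^2 = 288369 ≡ 113 (mod 563)
214^2048 ≡ 113^2 = 12769 ≡ 383 (mod 563)
214^2427 = 214^2048 × 214^256 × 214^64 × 214^32 × 214^16 × 214^8 × 214^2 × 214^1 ≡ 383 × 71 × 434 × 57 × 435 × 399 × 193 × 214 (mod 563).
Accumulate the product:
383 × 71 = 27193 ≡ 169
169 × 434 = 73346 ≡ 156
156 × 57 = 8892 ≡ 447
447 × 435 = 194445 ≡ 210
210 × 399 = 83790 ≡ 466
466 × 193 = 89938 ≡ 421
421 × 214 = 90094 ≡ 14

14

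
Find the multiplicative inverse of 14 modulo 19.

Apply the Euclidean algorithm and back-substitute:
19 = 1*14 + 5
14 = 2*5 + 4
5 = 1*4 + 1
4 = 4*1 + 0
gcd(14, 19) = 1, so the inverse exists.
Back-substitute for 1:
1 = 1*5 − 1*4
  = −1*14 + 3*5
  = 3*19 − 4*14
So 14⁻¹ ≡ −4 ≡ 15 (mod 19).

15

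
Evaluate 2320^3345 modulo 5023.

2320^1 ≡ 2320 (mod 5023)
2320^2 ≡ 2320^2 = 5382400 ≡ 2767 (mod 5023)
2320^4 ≡ 2767^2 = 7656289 ≡ 1237 (mod 5023)
2320^8 ≡ 1237^2 = 1530169 ≡ 3177 (mod 5023)
2320^16 ≡ 3177^2 = 10093329 ≡ 2122 (mod 5023)
2320^32 ≡ 2122^2 = 4502884 ≡ 2276 (mod 5023)
2320^64 ≡ 2276^2 = 5180176 ≡ 1463 (mod 5023)
2320^128 ≡ 1463^2 = 2140369 ≡ 571 (mod 5023)
2320^256 ≡ 571^2 = 326041 ≡ 4569 (mod 5023)
2320^512 ≡ 4569^2 = 20875761 ≡ 173 (mod 5023)
2320^1024 ≡ 173^2 = 29929 ≡ 4814 (mod 5023)
2320^2048 ≡ 4814^2 = 23174596 ≡ 3497 (mod 5023)
2320^3345 = 2320^2048 * 2320^1024 * 2320^256 * 2320^16 * 2320^1 ≡ 3497 * 4814 * 4569 * 2122 * 2320 (mod 5023).
Accumulate the product:
3497 * 4814 = 16834558 ≡ 2485
2485 * 4569 = 11353965 ≡ 1985
1985 * 2122 = 4212170 ≡ 2896
2896 * 2320 = 6718720 ≡ 2969

2969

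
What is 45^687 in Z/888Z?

549

By square-and-multiply:
687 in binary is 1010101111, i.e. 687 = 512 + 128 + 32 + 8 + 4 + 2 + 1.
45^1 ≡ 45 (mod 888)
45^2 ≡ 45^2 = 2025 ≡ 249 (mod 888)
45^4 ≡ 249^2 = 62001 ≡ 729 (mod 888)
45^8 ≡ 729^2 = 531441 ≡ 417 (mod 888)
45^16 ≡ 417^2 = 173889 ≡ 729 (mod 888)
45^32 ≡ 729^2 = 531441 ≡ 417 (mod 888)
45^64 ≡ 417^2 = 173889 ≡ 729 (mod 888)
45^128 ≡ 729^2 = 531441 ≡ 417 (mod 888)
45^256 ≡ 417^2 = 173889 ≡ 729 (mod 888)
45^512 ≡ 729^2 = 531441 ≡ 417 (mod 888)
45^687 = 45^512 · 45^128 · 45^32 · 45^8 · 45^4 · 45^2 · 45^1 ≡ 417 · 417 · 417 · 417 · 729 · 249 · 45 (mod 888).
Accumulate the product:
417 · 417 = 173889 ≡ 729
729 · 417 = 303993 ≡ 297
297 · 417 = 123849 ≡ 417
417 · 729 = 303993 ≡ 297
297 · 249 = 73953 ≡ 249
249 · 45 = 11205 ≡ 549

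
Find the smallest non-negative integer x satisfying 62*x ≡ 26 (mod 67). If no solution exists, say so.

gcd(62, 67) = 1, so a unique solution mod 67 exists.
62⁻¹ ≡ 40 (mod 67).
x ≡ 40*26 ≡ 35 (mod 67).

35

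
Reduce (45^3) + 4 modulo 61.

(45)^3 ≡ 52 (mod 61)
52 + 4 = 56

56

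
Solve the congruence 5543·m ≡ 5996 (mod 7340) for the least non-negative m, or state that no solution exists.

6532

gcd(5543, 7340) = 1, so a unique solution mod 7340 exists.
5543⁻¹ ≡ 5167 (mod 7340).
m ≡ 5167·5996 ≡ 6532 (mod 7340).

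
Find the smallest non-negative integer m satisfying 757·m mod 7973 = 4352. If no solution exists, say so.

gcd(757, 7973) = 1, so a unique solution mod 7973 exists.
757⁻¹ ≡ 1464 (mod 7973).
m ≡ 1464·4352 ≡ 901 (mod 7973).

901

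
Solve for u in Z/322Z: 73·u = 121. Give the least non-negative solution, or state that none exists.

gcd(73, 322) = 1, so a unique solution mod 322 exists.
73⁻¹ ≡ 75 (mod 322).
u ≡ 75·121 ≡ 59 (mod 322).

59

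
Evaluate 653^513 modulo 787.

Compute successive squares:
513 in binary is 1000000001, i.e. 513 = 512 + 1.
653^1 ≡ 653 (mod 787)
653^2 ≡ 653^2 = 426409 ≡ 642 (mod 787)
653^4 ≡ 642^2 = 412164 ≡ 563 (mod 787)
653^8 ≡ 563^2 = 316969 ≡ 595 (mod 787)
653^16 ≡ 595^2 = 354025 ≡ 662 (mod 787)
653^32 ≡ 662^2 = 438244 ≡ 672 (mod 787)
653^64 ≡ 672^2 = 451584 ≡ 633 (mod 787)
653^128 ≡ 633^2 = 400689 ≡ 106 (mod 787)
653^256 ≡ 106^2 = 11236 ≡ 218 (mod 787)
653^512 ≡ 218^2 = 47524 ≡ 304 (mod 787)
653^513 = 653^512 · 653^1 ≡ 304 · 653 (mod 787).
304 · 653 = 198512 ≡ 188 (mod 787).

188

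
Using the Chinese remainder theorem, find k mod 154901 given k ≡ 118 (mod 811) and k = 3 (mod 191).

21204

811⁻¹ mod 191: 811·126 ≡ 1 (mod 191), so 811⁻¹ ≡ 126.
k = 118 + 811·((3 − 118)·126 mod 191) = 118 + 811·26 = 21204.
Check: 21204 mod 811 = 118, 21204 mod 191 = 3. ✓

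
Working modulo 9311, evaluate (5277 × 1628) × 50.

5277 × 1628 = 8590956 ≡ 6214 (mod 9311)
6214 × 50 = 310700 ≡ 3437 (mod 9311)

3437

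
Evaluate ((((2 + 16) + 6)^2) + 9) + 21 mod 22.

2 + 16 = 18
18 + 6 = 24 ≡ 2 (mod 22)
(2)^2 ≡ 4 (mod 22)
4 + 9 = 13
13 + 21 = 34 ≡ 12 (mod 22)

12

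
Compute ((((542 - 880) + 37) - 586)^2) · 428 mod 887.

542 - 880 = -338 ≡ 549 (mod 887)
549 + 37 = 586
586 - 586 = 0
(0)^2 ≡ 0 (mod 887)
0 · 428 = 0

0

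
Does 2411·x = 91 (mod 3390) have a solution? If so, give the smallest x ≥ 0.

gcd(2411, 3390) = 1, so a unique solution mod 3390 exists.
2411⁻¹ ≡ 1811 (mod 3390).
x ≡ 1811·91 ≡ 2081 (mod 3390).

2081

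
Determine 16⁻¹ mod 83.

Apply the Euclidean algorithm and back-substitute:
83 = 5*16 + 3
16 = 5*3 + 1
3 = 3*1 + 0
gcd(16, 83) = 1, so the inverse exists.
Back-substitute for 1:
1 = 1*16 − 5*3
  = −5*83 + 26*16
So 16⁻¹ ≡ 26 (mod 83).

26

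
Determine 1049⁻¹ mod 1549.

1391

Run the extended Euclidean algorithm:
1549 = 1*1049 + 500
1049 = 2*500 + 49
500 = 10*49 + 10
49 = 4*10 + 9
10 = 1*9 + 1
9 = 9*1 + 0
gcd(1049, 1549) = 1, so the inverse exists.
Back-substitute for 1:
1 = 1*10 − 1*9
  = −1*49 + 5*10
  = 5*500 − 51*49
  = −51*1049 + 107*500
  = 107*1549 − 158*1049
So 1049⁻¹ ≡ −158 ≡ 1391 (mod 1549).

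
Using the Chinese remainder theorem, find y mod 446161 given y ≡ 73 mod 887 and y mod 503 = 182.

887⁻¹ mod 503: 887*410 ≡ 1 (mod 503), so 887⁻¹ ≡ 410.
y = 73 + 887*((182 − 73)*410 mod 503) = 73 + 887*426 = 377935.

377935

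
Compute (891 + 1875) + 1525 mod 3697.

891 + 1875 = 2766
2766 + 1525 = 4291 ≡ 594 (mod 3697)

594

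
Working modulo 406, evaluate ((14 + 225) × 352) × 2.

172

14 + 225 = 239
239 × 352 = 84128 ≡ 86 (mod 406)
86 × 2 = 172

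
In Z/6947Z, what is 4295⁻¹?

2575

Apply the Euclidean algorithm and back-substitute:
6947 = 1·4295 + 2652
4295 = 1·2652 + 1643
2652 = 1·1643 + 1009
1643 = 1·1009 + 634
1009 = 1·634 + 375
634 = 1·375 + 259
375 = 1·259 + 116
259 = 2·116 + 27
116 = 4·27 + 8
27 = 3·8 + 3
8 = 2·3 + 2
3 = 1·2 + 1
2 = 2·1 + 0
gcd(4295, 6947) = 1, so the inverse exists.
Bézout: 1 = −1592·6947 + 2575·4295.
So 4295⁻¹ ≡ 2575 (mod 6947).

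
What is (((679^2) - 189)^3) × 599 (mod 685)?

(679)^2 ≡ 36 (mod 685)
36 - 189 = -153 ≡ 532 (mod 685)
(532)^3 ≡ 288 (mod 685)
288 × 599 = 172512 ≡ 577 (mod 685)

577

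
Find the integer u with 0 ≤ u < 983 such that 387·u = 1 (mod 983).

856

983 = 2×387 + 209
387 = 1×209 + 178
209 = 1×178 + 31
178 = 5×31 + 23
31 = 1×23 + 8
23 = 2×8 + 7
8 = 1×7 + 1
7 = 7×1 + 0
gcd(387, 983) = 1, so the inverse exists.
Bézout: 1 = 50×983 − 127×387.
So 387⁻¹ ≡ −127 ≡ 856 (mod 983).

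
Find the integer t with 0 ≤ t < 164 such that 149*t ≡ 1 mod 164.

153

Apply the Euclidean algorithm and back-substitute:
164 = 1*149 + 15
149 = 9*15 + 14
15 = 1*14 + 1
14 = 14*1 + 0
gcd(149, 164) = 1, so the inverse exists.
Bézout: 1 = 10*164 − 11*149.
So 149⁻¹ ≡ −11 ≡ 153 (mod 164).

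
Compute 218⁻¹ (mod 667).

Run the extended Euclidean algorithm:
667 = 3*218 + 13
218 = 16*13 + 10
13 = 1*10 + 3
10 = 3*3 + 1
3 = 3*1 + 0
gcd(218, 667) = 1, so the inverse exists.
Back-substitute for 1:
1 = 1*10 − 3*3
  = −3*13 + 4*10
  = 4*218 − 67*13
  = −67*667 + 205*218
So 218⁻¹ ≡ 205 (mod 667).

205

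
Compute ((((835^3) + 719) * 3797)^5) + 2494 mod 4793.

3608

(835)^3 ≡ 1130 (mod 4793)
1130 + 719 = 1849
1849 * 3797 = 7020653 ≡ 3701 (mod 4793)
(3701)^5 ≡ 1114 (mod 4793)
1114 + 2494 = 3608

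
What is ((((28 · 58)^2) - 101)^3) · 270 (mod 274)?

28 · 58 = 1624 ≡ 254 (mod 274)
(254)^2 ≡ 126 (mod 274)
126 - 101 = 25
(25)^3 ≡ 7 (mod 274)
7 · 270 = 1890 ≡ 246 (mod 274)

246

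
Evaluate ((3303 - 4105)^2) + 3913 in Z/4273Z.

1894

3303 - 4105 = -802 ≡ 3471 (mod 4273)
(3471)^2 ≡ 2254 (mod 4273)
2254 + 3913 = 6167 ≡ 1894 (mod 4273)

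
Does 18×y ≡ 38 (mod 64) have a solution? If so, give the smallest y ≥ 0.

27

gcd(18, 64) = 2, and 2 | 38, so solutions exist.
Divide through by 2: 9×y ≡ 19 mod 32.
9⁻¹ ≡ 25 (mod 32).
y ≡ 25×19 ≡ 27 (mod 32).
The smallest non-negative solution is y = 27.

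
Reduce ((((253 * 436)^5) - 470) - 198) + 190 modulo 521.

329

253 * 436 = 110308 ≡ 377 (mod 521)
(377)^5 ≡ 286 (mod 521)
286 - 470 = -184 ≡ 337 (mod 521)
337 - 198 = 139
139 + 190 = 329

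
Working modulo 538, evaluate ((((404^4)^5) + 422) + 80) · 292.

(404)^4 ≡ 454 (mod 538)
(454)^5 ≡ 442 (mod 538)
442 + 422 = 864 ≡ 326 (mod 538)
326 + 80 = 406
406 · 292 = 118552 ≡ 192 (mod 538)

192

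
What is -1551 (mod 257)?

248

-1551 = -7*257 + 248, so -1551 ≡ 248 (mod 257).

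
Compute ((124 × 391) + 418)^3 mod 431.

124 × 391 = 48484 ≡ 212 (mod 431)
212 + 418 = 630 ≡ 199 (mod 431)
(199)^3 ≡ 195 (mod 431)

195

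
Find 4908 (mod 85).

4908 = 57·85 + 63, so 4908 ≡ 63 (mod 85).

63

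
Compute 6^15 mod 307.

9

By square-and-multiply:
15 in binary is 1111, i.e. 15 = 8 + 4 + 2 + 1.
6^1 ≡ 6 (mod 307)
6^2 ≡ 6^2 = 36 (mod 307)
6^4 ≡ 36^2 = 1296 ≡ 68 (mod 307)
6^8 ≡ 68^2 = 4624 ≡ 19 (mod 307)
6^15 = 6^8 × 6^4 × 6^2 × 6^1 ≡ 19 × 68 × 36 × 6 (mod 307).
Accumulate the product:
19 × 68 = 1292 ≡ 64
64 × 36 = 2304 ≡ 155
155 × 6 = 930 ≡ 9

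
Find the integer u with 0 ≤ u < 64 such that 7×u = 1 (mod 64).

55

By the extended Euclidean algorithm:
64 = 9*7 + 1
7 = 7*1 + 0
gcd(7, 64) = 1, so the inverse exists.
Back-substitute for 1:
1 = 1*64 − 9*7
So 7⁻¹ ≡ −9 ≡ 55 (mod 64).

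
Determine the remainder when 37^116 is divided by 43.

116 in binary is 1110100, i.e. 116 = 64 + 32 + 16 + 4.
37^1 ≡ 37 (mod 43)
37^2 ≡ 37^2 = 1369 ≡ 36 (mod 43)
37^4 ≡ 36^2 = 1296 ≡ 6 (mod 43)
37^8 ≡ 6^2 = 36 (mod 43)
37^16 ≡ 36^2 = 1296 ≡ 6 (mod 43)
37^32 ≡ 6^2 = 36 (mod 43)
37^64 ≡ 36^2 = 1296 ≡ 6 (mod 43)
37^116 = 37^64 × 37^32 × 37^16 × 37^4 ≡ 6 × 36 × 6 × 6 (mod 43).
Accumulate the product:
6 × 36 = 216 ≡ 1
1 × 6 = 6
6 × 6 = 36

36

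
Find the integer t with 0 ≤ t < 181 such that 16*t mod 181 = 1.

181 = 11·16 + 5
16 = 3·5 + 1
5 = 5·1 + 0
gcd(16, 181) = 1, so the inverse exists.
Back-substitute for 1:
1 = 1·16 − 3·5
  = −3·181 + 34·16
So 16⁻¹ ≡ 34 (mod 181).

34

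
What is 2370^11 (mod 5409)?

369

Using repeated squaring:
11 in binary is 1011, i.e. 11 = 8 + 2 + 1.
2370^1 ≡ 2370 (mod 5409)
2370^2 ≡ 2370^2 = 5616900 ≡ 2358 (mod 5409)
2370^4 ≡ 2358^2 = 5560164 ≡ 5121 (mod 5409)
2370^8 ≡ 5121^2 = 26224641 ≡ 1809 (mod 5409)
2370^11 = 2370^8 × 2370^2 × 2370^1 ≡ 1809 × 2358 × 2370 (mod 5409).
Accumulate the product:
1809 × 2358 = 4265622 ≡ 3330
3330 × 2370 = 7892100 ≡ 369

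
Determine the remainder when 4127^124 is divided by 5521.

124 in binary is 1111100, i.e. 124 = 64 + 32 + 16 + 8 + 4.
4127^1 ≡ 4127 (mod 5521)
4127^2 ≡ 4127^2 = 17032129 ≡ 5365 (mod 5521)
4127^4 ≡ 5365^2 = 28783225 ≡ 2252 (mod 5521)
4127^8 ≡ 2252^2 = 5071504 ≡ 3226 (mod 5521)
4127^16 ≡ 3226^2 = 10407076 ≡ 5512 (mod 5521)
4127^32 ≡ 5512^2 = 30382144 ≡ 81 (mod 5521)
4127^64 ≡ 81^2 = 6561 ≡ 1040 (mod 5521)
4127^124 = 4127^64 * 4127^32 * 4127^16 * 4127^8 * 4127^4 ≡ 1040 * 81 * 5512 * 3226 * 2252 (mod 5521).
Accumulate the product:
1040 * 81 = 84240 ≡ 1425
1425 * 5512 = 7854600 ≡ 3738
3738 * 3226 = 12058788 ≡ 924
924 * 2252 = 2080848 ≡ 4952

4952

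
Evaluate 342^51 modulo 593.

142

Compute successive squares:
342^1 ≡ 342 (mod 593)
342^2 ≡ 342^2 = 116964 ≡ 143 (mod 593)
342^4 ≡ 143^2 = 20449 ≡ 287 (mod 593)
342^8 ≡ 287^2 = 82369 ≡ 535 (mod 593)
342^16 ≡ 535^2 = 286225 ≡ 399 (mod 593)
342^32 ≡ 399^2 = 159201 ≡ 277 (mod 593)
342^51 = 342^32 * 342^16 * 342^2 * 342^1 ≡ 277 * 399 * 143 * 342 (mod 593).
Accumulate the product:
277 * 399 = 110523 ≡ 225
225 * 143 = 32175 ≡ 153
153 * 342 = 52326 ≡ 142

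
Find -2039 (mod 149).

-2039 = -14*149 + 47, so -2039 ≡ 47 (mod 149).

47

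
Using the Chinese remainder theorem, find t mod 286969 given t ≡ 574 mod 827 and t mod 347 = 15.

827⁻¹ mod 347: 827×287 ≡ 1 (mod 347), so 827⁻¹ ≡ 287.
t = 574 + 827×((15 − 574)×287 mod 347) = 574 + 827×228 = 189130.

189130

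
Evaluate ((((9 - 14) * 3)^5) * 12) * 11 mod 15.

9 - 14 = -5 ≡ 10 (mod 15)
10 * 3 = 30 ≡ 0 (mod 15)
(0)^5 ≡ 0 (mod 15)
0 * 12 = 0
0 * 11 = 0

0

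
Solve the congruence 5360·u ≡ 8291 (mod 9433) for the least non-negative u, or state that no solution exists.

gcd(5360, 9433) = 1, so a unique solution mod 9433 exists.
5360⁻¹ ≡ 4405 (mod 9433).
u ≡ 4405·8291 ≡ 6712 (mod 9433).

6712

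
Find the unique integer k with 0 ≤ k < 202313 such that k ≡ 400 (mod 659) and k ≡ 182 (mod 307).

127587

659⁻¹ mod 307: 659×116 ≡ 1 (mod 307), so 659⁻¹ ≡ 116.
k = 400 + 659×((182 − 400)×116 mod 307) = 400 + 659×193 = 127587.
Check: 127587 mod 659 = 400, 127587 mod 307 = 182. ✓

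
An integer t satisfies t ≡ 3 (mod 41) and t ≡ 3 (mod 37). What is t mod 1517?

3

41⁻¹ mod 37: 41·28 ≡ 1 (mod 37), so 41⁻¹ ≡ 28.
t = 3 + 41·((3 − 3)·28 mod 37) = 3 + 41·0 = 3.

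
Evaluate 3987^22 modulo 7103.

22 in binary is 10110, i.e. 22 = 16 + 4 + 2.
3987^1 ≡ 3987 (mod 7103)
3987^2 ≡ 3987^2 = 15896169 ≡ 6758 (mod 7103)
3987^4 ≡ 6758^2 = 45670564 ≡ 5377 (mod 7103)
3987^8 ≡ 5377^2 = 28912129 ≡ 2919 (mod 7103)
3987^16 ≡ 2919^2 = 8520561 ≡ 4064 (mod 7103)
3987^22 = 3987^16 · 3987^4 · 3987^2 ≡ 4064 · 5377 · 6758 (mod 7103).
Accumulate the product:
4064 · 5377 = 21852128 ≡ 3300
3300 · 6758 = 22301400 ≡ 5083

5083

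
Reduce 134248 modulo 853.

134248 = 157*853 + 327, so 134248 ≡ 327 (mod 853).

327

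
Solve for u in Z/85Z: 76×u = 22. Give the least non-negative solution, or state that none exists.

gcd(76, 85) = 1, so a unique solution mod 85 exists.
76⁻¹ ≡ 66 (mod 85).
u ≡ 66×22 ≡ 7 (mod 85).

7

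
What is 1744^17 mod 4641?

3529

1744^1 ≡ 1744 (mod 4641)
1744^2 ≡ 1744^2 = 3041536 ≡ 1681 (mod 4641)
1744^4 ≡ 1681^2 = 2825761 ≡ 4033 (mod 4641)
1744^8 ≡ 4033^2 = 16265089 ≡ 3025 (mod 4641)
1744^16 ≡ 3025^2 = 9150625 ≡ 3214 (mod 4641)
1744^17 = 1744^16 × 1744^1 ≡ 3214 × 1744 (mod 4641).
3214 × 1744 = 5605216 ≡ 3529 (mod 4641).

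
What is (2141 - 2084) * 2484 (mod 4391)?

2141 - 2084 = 57
57 * 2484 = 141588 ≡ 1076 (mod 4391)

1076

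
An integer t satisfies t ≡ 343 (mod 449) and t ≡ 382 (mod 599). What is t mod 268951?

199250

449⁻¹ mod 599: 449×595 ≡ 1 (mod 599), so 449⁻¹ ≡ 595.
t = 343 + 449×((382 − 343)×595 mod 599) = 343 + 449×443 = 199250.
Check: 199250 mod 449 = 343, 199250 mod 599 = 382. ✓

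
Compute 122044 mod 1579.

122044 = 77×1579 + 461, so 122044 ≡ 461 (mod 1579).

461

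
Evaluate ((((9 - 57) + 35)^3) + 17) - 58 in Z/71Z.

9 - 57 = -48 ≡ 23 (mod 71)
23 + 35 = 58
(58)^3 ≡ 4 (mod 71)
4 + 17 = 21
21 - 58 = -37 ≡ 34 (mod 71)

34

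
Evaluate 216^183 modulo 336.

183 in binary is 10110111, i.e. 183 = 128 + 32 + 16 + 4 + 2 + 1.
216^1 ≡ 216 (mod 336)
216^2 ≡ 216^2 = 46656 ≡ 288 (mod 336)
216^4 ≡ 288^2 = 82944 ≡ 288 (mod 336)
216^8 ≡ 288^2 = 82944 ≡ 288 (mod 336)
216^16 ≡ 288^2 = 82944 ≡ 288 (mod 336)
216^32 ≡ 288^2 = 82944 ≡ 288 (mod 336)
216^64 ≡ 288^2 = 82944 ≡ 288 (mod 336)
216^128 ≡ 288^2 = 82944 ≡ 288 (mod 336)
216^183 = 216^128 · 216^32 · 216^16 · 216^4 · 216^2 · 216^1 ≡ 288 · 288 · 288 · 288 · 288 · 216 (mod 336).
Accumulate the product:
288 · 288 = 82944 ≡ 288
288 · 288 = 82944 ≡ 288
288 · 288 = 82944 ≡ 288
288 · 288 = 82944 ≡ 288
288 · 216 = 62208 ≡ 48

48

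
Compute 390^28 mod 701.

Compute successive squares:
28 in binary is 11100, i.e. 28 = 16 + 8 + 4.
390^1 ≡ 390 (mod 701)
390^2 ≡ 390^2 = 152100 ≡ 684 (mod 701)
390^4 ≡ 684^2 = 467856 ≡ 289 (mod 701)
390^8 ≡ 289^2 = 83521 ≡ 102 (mod 701)
390^16 ≡ 102^2 = 10404 ≡ 590 (mod 701)
390^28 = 390^16 · 390^8 · 390^4 ≡ 590 · 102 · 289 (mod 701).
Accumulate the product:
590 · 102 = 60180 ≡ 595
595 · 289 = 171955 ≡ 210

210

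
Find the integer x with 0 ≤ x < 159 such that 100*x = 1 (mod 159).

97

Apply the Euclidean algorithm and back-substitute:
159 = 1·100 + 59
100 = 1·59 + 41
59 = 1·41 + 18
41 = 2·18 + 5
18 = 3·5 + 3
5 = 1·3 + 2
3 = 1·2 + 1
2 = 2·1 + 0
gcd(100, 159) = 1, so the inverse exists.
Back-substitute for 1:
1 = 1·3 − 1·2
  = −1·5 + 2·3
  = 2·18 − 7·5
  = −7·41 + 16·18
  = 16·59 − 23·41
  = −23·100 + 39·59
  = 39·159 − 62·100
So 100⁻¹ ≡ −62 ≡ 97 (mod 159).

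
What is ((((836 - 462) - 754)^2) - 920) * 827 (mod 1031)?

836 - 462 = 374
374 - 754 = -380 ≡ 651 (mod 1031)
(651)^2 ≡ 60 (mod 1031)
60 - 920 = -860 ≡ 171 (mod 1031)
171 * 827 = 141417 ≡ 170 (mod 1031)

170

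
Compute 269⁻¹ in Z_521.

184

521 = 1*269 + 252
269 = 1*252 + 17
252 = 14*17 + 14
17 = 1*14 + 3
14 = 4*3 + 2
3 = 1*2 + 1
2 = 2*1 + 0
gcd(269, 521) = 1, so the inverse exists.
Back-substitute for 1:
1 = 1*3 − 1*2
  = −1*14 + 5*3
  = 5*17 − 6*14
  = −6*252 + 89*17
  = 89*269 − 95*252
  = −95*521 + 184*269
So 269⁻¹ ≡ 184 (mod 521).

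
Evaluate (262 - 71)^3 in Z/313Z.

262 - 71 = 191
(191)^3 ≡ 178 (mod 313)

178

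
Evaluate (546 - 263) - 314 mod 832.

801

546 - 263 = 283
283 - 314 = -31 ≡ 801 (mod 832)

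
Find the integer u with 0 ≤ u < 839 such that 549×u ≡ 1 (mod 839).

460

Apply the Euclidean algorithm and back-substitute:
839 = 1·549 + 290
549 = 1·290 + 259
290 = 1·259 + 31
259 = 8·31 + 11
31 = 2·11 + 9
11 = 1·9 + 2
9 = 4·2 + 1
2 = 2·1 + 0
gcd(549, 839) = 1, so the inverse exists.
Bézout: 1 = 248·839 − 379·549.
So 549⁻¹ ≡ −379 ≡ 460 (mod 839).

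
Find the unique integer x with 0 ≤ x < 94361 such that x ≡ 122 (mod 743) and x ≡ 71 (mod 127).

743⁻¹ mod 127: 743·20 ≡ 1 (mod 127), so 743⁻¹ ≡ 20.
x = 122 + 743·((71 − 122)·20 mod 127) = 122 + 743·123 = 91511.

91511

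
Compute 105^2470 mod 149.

148

2470 in binary is 100110100110, i.e. 2470 = 2048 + 256 + 128 + 32 + 4 + 2.
105^1 ≡ 105 (mod 149)
105^2 ≡ 105^2 = 11025 ≡ 148 (mod 149)
105^4 ≡ 148^2 = 21904 ≡ 1 (mod 149)
105^8 ≡ 1^2 = 1 (mod 149)
105^16 ≡ 1^2 = 1 (mod 149)
105^32 ≡ 1^2 = 1 (mod 149)
105^64 ≡ 1^2 = 1 (mod 149)
105^128 ≡ 1^2 = 1 (mod 149)
105^256 ≡ 1^2 = 1 (mod 149)
105^512 ≡ 1^2 = 1 (mod 149)
105^1024 ≡ 1^2 = 1 (mod 149)
105^2048 ≡ 1^2 = 1 (mod 149)
105^2470 = 105^2048 * 105^256 * 105^128 * 105^32 * 105^4 * 105^2 ≡ 1 * 1 * 1 * 1 * 1 * 148 (mod 149).
Accumulate the product:
1 * 1 = 1
1 * 1 = 1
1 * 1 = 1
1 * 1 = 1
1 * 148 = 148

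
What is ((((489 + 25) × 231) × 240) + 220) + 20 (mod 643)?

569

489 + 25 = 514
514 × 231 = 118734 ≡ 422 (mod 643)
422 × 240 = 101280 ≡ 329 (mod 643)
329 + 220 = 549
549 + 20 = 569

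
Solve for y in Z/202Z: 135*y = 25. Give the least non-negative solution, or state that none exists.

gcd(135, 202) = 1, so a unique solution mod 202 exists.
135⁻¹ ≡ 3 (mod 202).
y ≡ 3*25 ≡ 75 (mod 202).

75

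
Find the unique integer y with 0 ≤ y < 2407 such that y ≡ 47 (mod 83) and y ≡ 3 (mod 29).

960

83⁻¹ mod 29: 83×7 ≡ 1 (mod 29), so 83⁻¹ ≡ 7.
y = 47 + 83×((3 − 47)×7 mod 29) = 47 + 83×11 = 960.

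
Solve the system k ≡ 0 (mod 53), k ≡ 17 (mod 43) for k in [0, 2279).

53⁻¹ mod 43: 53×13 ≡ 1 (mod 43), so 53⁻¹ ≡ 13.
k = 0 + 53×((17 − 0)×13 mod 43) = 0 + 53×6 = 318.

318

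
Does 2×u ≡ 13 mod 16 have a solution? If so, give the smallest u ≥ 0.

no solution

gcd(2, 16) = 2, and 2 does not divide 13.
So the congruence has no solution.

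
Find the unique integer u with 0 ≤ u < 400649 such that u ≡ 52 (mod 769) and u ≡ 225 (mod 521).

5435

769⁻¹ mod 521: 769×250 ≡ 1 (mod 521), so 769⁻¹ ≡ 250.
u = 52 + 769×((225 − 52)×250 mod 521) = 52 + 769×7 = 5435.
Check: 5435 mod 769 = 52, 5435 mod 521 = 225. ✓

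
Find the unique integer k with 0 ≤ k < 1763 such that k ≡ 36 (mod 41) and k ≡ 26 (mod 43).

241

41⁻¹ mod 43: 41×21 ≡ 1 (mod 43), so 41⁻¹ ≡ 21.
k = 36 + 41×((26 − 36)×21 mod 43) = 36 + 41×5 = 241.
Check: 241 mod 41 = 36, 241 mod 43 = 26. ✓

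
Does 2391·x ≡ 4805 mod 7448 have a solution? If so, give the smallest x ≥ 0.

gcd(2391, 7448) = 1, so a unique solution mod 7448 exists.
2391⁻¹ ≡ 975 (mod 7448).
x ≡ 975·4805 ≡ 83 (mod 7448).

83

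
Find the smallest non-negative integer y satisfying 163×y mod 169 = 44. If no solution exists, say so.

49

gcd(163, 169) = 1, so a unique solution mod 169 exists.
163⁻¹ ≡ 28 (mod 169).
y ≡ 28×44 ≡ 49 (mod 169).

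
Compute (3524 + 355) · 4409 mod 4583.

3338

3524 + 355 = 3879
3879 · 4409 = 17102511 ≡ 3338 (mod 4583)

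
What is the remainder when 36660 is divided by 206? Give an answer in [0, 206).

198

36660 = 177·206 + 198, so 36660 ≡ 198 (mod 206).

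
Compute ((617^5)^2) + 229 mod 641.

(617)^5 ≡ 519 (mod 641)
(519)^2 ≡ 141 (mod 641)
141 + 229 = 370

370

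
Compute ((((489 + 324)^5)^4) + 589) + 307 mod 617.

489 + 324 = 813 ≡ 196 (mod 617)
(196)^5 ≡ 512 (mod 617)
(512)^4 ≡ 391 (mod 617)
391 + 589 = 980 ≡ 363 (mod 617)
363 + 307 = 670 ≡ 53 (mod 617)

53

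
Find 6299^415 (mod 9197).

2501

6299^1 ≡ 6299 (mod 9197)
6299^2 ≡ 6299^2 = 39677401 ≡ 1543 (mod 9197)
6299^4 ≡ 1543^2 = 2380849 ≡ 8023 (mod 9197)
6299^8 ≡ 8023^2 = 64368529 ≡ 7923 (mod 9197)
6299^16 ≡ 7923^2 = 62773929 ≡ 4404 (mod 9197)
6299^32 ≡ 4404^2 = 19395216 ≡ 7940 (mod 9197)
6299^64 ≡ 7940^2 = 63043600 ≡ 7362 (mod 9197)
6299^128 ≡ 7362^2 = 54199044 ≡ 1123 (mod 9197)
6299^256 ≡ 1123^2 = 1261129 ≡ 1140 (mod 9197)
6299^415 = 6299^256 · 6299^128 · 6299^16 · 6299^8 · 6299^4 · 6299^2 · 6299^1 ≡ 1140 · 1123 · 4404 · 7923 · 8023 · 1543 · 6299 (mod 9197).
Accumulate the product:
1140 · 1123 = 1280220 ≡ 1837
1837 · 4404 = 8090148 ≡ 5985
5985 · 7923 = 47419155 ≡ 8620
8620 · 8023 = 69158260 ≡ 6017
6017 · 1543 = 9284231 ≡ 4458
4458 · 6299 = 28080942 ≡ 2501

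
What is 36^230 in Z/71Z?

37

Compute successive squares:
230 in binary is 11100110, i.e. 230 = 128 + 64 + 32 + 4 + 2.
36^1 ≡ 36 (mod 71)
36^2 ≡ 36^2 = 1296 ≡ 18 (mod 71)
36^4 ≡ 18^2 = 324 ≡ 40 (mod 71)
36^8 ≡ 40^2 = 1600 ≡ 38 (mod 71)
36^16 ≡ 38^2 = 1444 ≡ 24 (mod 71)
36^32 ≡ 24^2 = 576 ≡ 8 (mod 71)
36^64 ≡ 8^2 = 64 (mod 71)
36^128 ≡ 64^2 = 4096 ≡ 49 (mod 71)
36^230 = 36^128 × 36^64 × 36^32 × 36^4 × 36^2 ≡ 49 × 64 × 8 × 40 × 18 (mod 71).
Accumulate the product:
49 × 64 = 3136 ≡ 12
12 × 8 = 96 ≡ 25
25 × 40 = 1000 ≡ 6
6 × 18 = 108 ≡ 37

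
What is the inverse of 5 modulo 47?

47 = 9·5 + 2
5 = 2·2 + 1
2 = 2·1 + 0
gcd(5, 47) = 1, so the inverse exists.
Back-substitute for 1:
1 = 1·5 − 2·2
  = −2·47 + 19·5
So 5⁻¹ ≡ 19 (mod 47).

19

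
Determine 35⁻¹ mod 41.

Run the extended Euclidean algorithm:
41 = 1×35 + 6
35 = 5×6 + 5
6 = 1×5 + 1
5 = 5×1 + 0
gcd(35, 41) = 1, so the inverse exists.
Back-substitute for 1:
1 = 1×6 − 1×5
  = −1×35 + 6×6
  = 6×41 − 7×35
So 35⁻¹ ≡ −7 ≡ 34 (mod 41).

34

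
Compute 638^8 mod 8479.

2718

638^1 ≡ 638 (mod 8479)
638^2 ≡ 638^2 = 407044 ≡ 52 (mod 8479)
638^4 ≡ 52^2 = 2704 (mod 8479)
638^8 ≡ 2704^2 = 7311616 ≡ 2718 (mod 8479)
So 638^8 ≡ 2718 (mod 8479).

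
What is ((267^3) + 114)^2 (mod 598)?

(267)^3 ≡ 421 (mod 598)
421 + 114 = 535
(535)^2 ≡ 381 (mod 598)

381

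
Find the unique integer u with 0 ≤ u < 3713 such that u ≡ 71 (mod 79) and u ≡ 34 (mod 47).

79⁻¹ mod 47: 79×25 ≡ 1 (mod 47), so 79⁻¹ ≡ 25.
u = 71 + 79×((34 − 71)×25 mod 47) = 71 + 79×15 = 1256.
Check: 1256 mod 79 = 71, 1256 mod 47 = 34. ✓

1256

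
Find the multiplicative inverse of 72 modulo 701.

Run the extended Euclidean algorithm:
701 = 9×72 + 53
72 = 1×53 + 19
53 = 2×19 + 15
19 = 1×15 + 4
15 = 3×4 + 3
4 = 1×3 + 1
3 = 3×1 + 0
gcd(72, 701) = 1, so the inverse exists.
Bézout: 1 = −19×701 + 185×72.
So 72⁻¹ ≡ 185 (mod 701).

185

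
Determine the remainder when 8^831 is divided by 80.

32

831 in binary is 1100111111, i.e. 831 = 512 + 256 + 32 + 16 + 8 + 4 + 2 + 1.
8^1 ≡ 8 (mod 80)
8^2 ≡ 8^2 = 64 (mod 80)
8^4 ≡ 64^2 = 4096 ≡ 16 (mod 80)
8^8 ≡ 16^2 = 256 ≡ 16 (mod 80)
8^16 ≡ 16^2 = 256 ≡ 16 (mod 80)
8^32 ≡ 16^2 = 256 ≡ 16 (mod 80)
8^64 ≡ 16^2 = 256 ≡ 16 (mod 80)
8^128 ≡ 16^2 = 256 ≡ 16 (mod 80)
8^256 ≡ 16^2 = 256 ≡ 16 (mod 80)
8^512 ≡ 16^2 = 256 ≡ 16 (mod 80)
8^831 = 8^512 · 8^256 · 8^32 · 8^16 · 8^8 · 8^4 · 8^2 · 8^1 ≡ 16 · 16 · 16 · 16 · 16 · 16 · 64 · 8 (mod 80).
Accumulate the product:
16 · 16 = 256 ≡ 16
16 · 16 = 256 ≡ 16
16 · 16 = 256 ≡ 16
16 · 16 = 256 ≡ 16
16 · 16 = 256 ≡ 16
16 · 64 = 1024 ≡ 64
64 · 8 = 512 ≡ 32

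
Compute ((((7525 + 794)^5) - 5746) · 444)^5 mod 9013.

163

7525 + 794 = 8319
(8319)^5 ≡ 3925 (mod 9013)
3925 - 5746 = -1821 ≡ 7192 (mod 9013)
7192 · 444 = 3193248 ≡ 2646 (mod 9013)
(2646)^5 ≡ 163 (mod 9013)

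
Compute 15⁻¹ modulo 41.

11

Run the extended Euclidean algorithm:
41 = 2·15 + 11
15 = 1·11 + 4
11 = 2·4 + 3
4 = 1·3 + 1
3 = 3·1 + 0
gcd(15, 41) = 1, so the inverse exists.
Back-substitute for 1:
1 = 1·4 − 1·3
  = −1·11 + 3·4
  = 3·15 − 4·11
  = −4·41 + 11·15
So 15⁻¹ ≡ 11 (mod 41).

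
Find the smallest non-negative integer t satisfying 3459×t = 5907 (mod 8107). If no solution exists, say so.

gcd(3459, 8107) = 1, so a unique solution mod 8107 exists.
3459⁻¹ ≡ 75 (mod 8107).
t ≡ 75×5907 ≡ 5247 (mod 8107).

5247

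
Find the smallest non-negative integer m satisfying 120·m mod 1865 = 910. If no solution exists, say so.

163

gcd(120, 1865) = 5, and 5 | 910, so solutions exist.
Divide through by 5: 24·m mod 373 = 182.
24⁻¹ ≡ 171 (mod 373).
m ≡ 171·182 ≡ 163 (mod 373).
The smallest non-negative solution is m = 163.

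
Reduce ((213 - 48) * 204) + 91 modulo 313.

260

213 - 48 = 165
165 * 204 = 33660 ≡ 169 (mod 313)
169 + 91 = 260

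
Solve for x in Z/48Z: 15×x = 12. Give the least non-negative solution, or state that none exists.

4

gcd(15, 48) = 3, and 3 | 12, so solutions exist.
Divide through by 3: 5×x ≡ 4 mod 16.
5⁻¹ ≡ 13 (mod 16).
x ≡ 13×4 ≡ 4 (mod 16).
The smallest non-negative solution is x = 4.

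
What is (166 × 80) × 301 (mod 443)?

91

166 × 80 = 13280 ≡ 433 (mod 443)
433 × 301 = 130333 ≡ 91 (mod 443)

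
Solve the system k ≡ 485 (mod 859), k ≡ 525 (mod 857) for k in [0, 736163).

859⁻¹ mod 857: 859×429 ≡ 1 (mod 857), so 859⁻¹ ≡ 429.
k = 485 + 859×((525 − 485)×429 mod 857) = 485 + 859×20 = 17665.

17665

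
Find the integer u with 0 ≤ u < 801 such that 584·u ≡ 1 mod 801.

251

801 = 1×584 + 217
584 = 2×217 + 150
217 = 1×150 + 67
150 = 2×67 + 16
67 = 4×16 + 3
16 = 5×3 + 1
3 = 3×1 + 0
gcd(584, 801) = 1, so the inverse exists.
Bézout: 1 = −183×801 + 251×584.
So 584⁻¹ ≡ 251 (mod 801).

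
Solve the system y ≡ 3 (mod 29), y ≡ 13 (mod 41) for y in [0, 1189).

177

29⁻¹ mod 41: 29×17 ≡ 1 (mod 41), so 29⁻¹ ≡ 17.
y = 3 + 29×((13 − 3)×17 mod 41) = 3 + 29×6 = 177.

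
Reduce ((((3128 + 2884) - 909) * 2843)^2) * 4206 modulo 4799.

3128 + 2884 = 6012 ≡ 1213 (mod 4799)
1213 - 909 = 304
304 * 2843 = 864272 ≡ 452 (mod 4799)
(452)^2 ≡ 2746 (mod 4799)
2746 * 4206 = 11549676 ≡ 3282 (mod 4799)

3282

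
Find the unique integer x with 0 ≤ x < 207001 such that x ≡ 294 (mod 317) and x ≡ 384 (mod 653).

40870

317⁻¹ mod 653: 317*103 ≡ 1 (mod 653), so 317⁻¹ ≡ 103.
x = 294 + 317*((384 − 294)*103 mod 653) = 294 + 317*128 = 40870.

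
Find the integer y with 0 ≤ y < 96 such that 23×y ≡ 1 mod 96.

71

Apply the Euclidean algorithm and back-substitute:
96 = 4*23 + 4
23 = 5*4 + 3
4 = 1*3 + 1
3 = 3*1 + 0
gcd(23, 96) = 1, so the inverse exists.
Back-substitute for 1:
1 = 1*4 − 1*3
  = −1*23 + 6*4
  = 6*96 − 25*23
So 23⁻¹ ≡ −25 ≡ 71 (mod 96).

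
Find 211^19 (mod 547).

211^1 ≡ 211 (mod 547)
211^2 ≡ 211^2 = 44521 ≡ 214 (mod 547)
211^4 ≡ 214^2 = 45796 ≡ 395 (mod 547)
211^8 ≡ 395^2 = 156025 ≡ 130 (mod 547)
211^16 ≡ 130^2 = 16900 ≡ 490 (mod 547)
211^19 = 211^16 * 211^2 * 211^1 ≡ 490 * 214 * 211 (mod 547).
Accumulate the product:
490 * 214 = 104860 ≡ 383
383 * 211 = 80813 ≡ 404

404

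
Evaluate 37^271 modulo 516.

Using repeated squaring:
37^1 ≡ 37 (mod 516)
37^2 ≡ 37^2 = 1369 ≡ 337 (mod 516)
37^4 ≡ 337^2 = 113569 ≡ 49 (mod 516)
37^8 ≡ 49^2 = 2401 ≡ 337 (mod 516)
37^16 ≡ 337^2 = 113569 ≡ 49 (mod 516)
37^32 ≡ 49^2 = 2401 ≡ 337 (mod 516)
37^64 ≡ 337^2 = 113569 ≡ 49 (mod 516)
37^128 ≡ 49^2 = 2401 ≡ 337 (mod 516)
37^256 ≡ 337^2 = 113569 ≡ 49 (mod 516)
37^271 = 37^256 × 37^8 × 37^4 × 37^2 × 37^1 ≡ 49 × 337 × 49 × 337 × 37 (mod 516).
Accumulate the product:
49 × 337 = 16513 ≡ 1
1 × 49 = 49
49 × 337 = 16513 ≡ 1
1 × 37 = 37

37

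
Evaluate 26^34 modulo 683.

Compute successive squares:
34 in binary is 100010, i.e. 34 = 32 + 2.
26^1 ≡ 26 (mod 683)
26^2 ≡ 26^2 = 676 (mod 683)
26^4 ≡ 676^2 = 456976 ≡ 49 (mod 683)
26^8 ≡ 49^2 = 2401 ≡ 352 (mod 683)
26^16 ≡ 352^2 = 123904 ≡ 281 (mod 683)
26^32 ≡ 281^2 = 78961 ≡ 416 (mod 683)
26^34 = 26^32 × 26^2 ≡ 416 × 676 (mod 683).
416 × 676 = 281216 ≡ 503 (mod 683).

503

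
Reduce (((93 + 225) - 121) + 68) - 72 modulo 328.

193

93 + 225 = 318
318 - 121 = 197
197 + 68 = 265
265 - 72 = 193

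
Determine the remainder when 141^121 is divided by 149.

78

121 in binary is 1111001, i.e. 121 = 64 + 32 + 16 + 8 + 1.
141^1 ≡ 141 (mod 149)
141^2 ≡ 141^2 = 19881 ≡ 64 (mod 149)
141^4 ≡ 64^2 = 4096 ≡ 73 (mod 149)
141^8 ≡ 73^2 = 5329 ≡ 114 (mod 149)
141^16 ≡ 114^2 = 12996 ≡ 33 (mod 149)
141^32 ≡ 33^2 = 1089 ≡ 46 (mod 149)
141^64 ≡ 46^2 = 2116 ≡ 30 (mod 149)
141^121 = 141^64 * 141^32 * 141^16 * 141^8 * 141^1 ≡ 30 * 46 * 33 * 114 * 141 (mod 149).
Accumulate the product:
30 * 46 = 1380 ≡ 39
39 * 33 = 1287 ≡ 95
95 * 114 = 10830 ≡ 102
102 * 141 = 14382 ≡ 78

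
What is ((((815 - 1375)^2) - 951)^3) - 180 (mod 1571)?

815 - 1375 = -560 ≡ 1011 (mod 1571)
(1011)^2 ≡ 971 (mod 1571)
971 - 951 = 20
(20)^3 ≡ 145 (mod 1571)
145 - 180 = -35 ≡ 1536 (mod 1571)

1536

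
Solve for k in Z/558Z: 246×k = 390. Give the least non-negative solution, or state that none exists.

gcd(246, 558) = 6, and 6 | 390, so solutions exist.
Divide through by 6: 41×k mod 93 = 65.
41⁻¹ ≡ 59 (mod 93).
k ≡ 59×65 ≡ 22 (mod 93).
The smallest non-negative solution is k = 22.

22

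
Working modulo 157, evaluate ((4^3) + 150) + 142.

(4)^3 ≡ 64 (mod 157)
64 + 150 = 214 ≡ 57 (mod 157)
57 + 142 = 199 ≡ 42 (mod 157)

42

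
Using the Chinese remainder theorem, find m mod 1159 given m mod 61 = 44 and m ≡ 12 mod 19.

61⁻¹ mod 19: 61·5 ≡ 1 (mod 19), so 61⁻¹ ≡ 5.
m = 44 + 61·((12 − 44)·5 mod 19) = 44 + 61·11 = 715.
Check: 715 mod 61 = 44, 715 mod 19 = 12. ✓

715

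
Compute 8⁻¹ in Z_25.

22

25 = 3×8 + 1
8 = 8×1 + 0
gcd(8, 25) = 1, so the inverse exists.
Bézout: 1 = 1×25 − 3×8.
So 8⁻¹ ≡ −3 ≡ 22 (mod 25).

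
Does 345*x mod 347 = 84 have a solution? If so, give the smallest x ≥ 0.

gcd(345, 347) = 1, so a unique solution mod 347 exists.
345⁻¹ ≡ 173 (mod 347).
x ≡ 173*84 ≡ 305 (mod 347).

305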